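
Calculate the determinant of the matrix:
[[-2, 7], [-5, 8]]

For a 2×2 matrix [[a, b], [c, d]], det = ad - bc
det = (-2)(8) - (7)(-5) = -16 - -35 = 19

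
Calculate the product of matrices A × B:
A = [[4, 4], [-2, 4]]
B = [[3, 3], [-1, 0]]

Matrix multiplication:
C[0][0] = 4×3 + 4×-1 = 8
C[0][1] = 4×3 + 4×0 = 12
C[1][0] = -2×3 + 4×-1 = -10
C[1][1] = -2×3 + 4×0 = -6
Result: [[8, 12], [-10, -6]]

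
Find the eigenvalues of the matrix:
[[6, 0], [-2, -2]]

Characteristic equation: det(A - λI) = 0
λ² - (trace)λ + (det) = 0
trace = 6 + -2 = 4, det = (6)(-2) - (0)(-2) = -12
λ² - (4)λ + (-12) = 0
λ = (4 ± √((4)² - 4·(-12))) / 2 = (4 ± √64) / 2
Solving: λ = -2, 6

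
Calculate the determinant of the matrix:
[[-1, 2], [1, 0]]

For a 2×2 matrix [[a, b], [c, d]], det = ad - bc
det = (-1)(0) - (2)(1) = 0 - 2 = -2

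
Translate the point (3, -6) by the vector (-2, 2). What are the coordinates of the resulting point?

Translation by (-2, 2) (homogeneous matrix [[1, 0, -2], [0, 1, 2], [0, 0, 1]]):
x' = 3 + -2 = 1
y' = -6 + 2 = -4
Result: (1, -4)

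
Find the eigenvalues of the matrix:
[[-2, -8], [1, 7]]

Characteristic equation: det(A - λI) = 0
λ² - (trace)λ + (det) = 0
trace = -2 + 7 = 5, det = (-2)(7) - (-8)(1) = -6
λ² - (5)λ + (-6) = 0
λ = (5 ± √((5)² - 4·(-6))) / 2 = (5 ± √49) / 2
Solving: λ = -1, 6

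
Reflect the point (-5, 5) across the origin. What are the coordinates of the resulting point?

Reflection across origin: (-5, 5) → (5, -5)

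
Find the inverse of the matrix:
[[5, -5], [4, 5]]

For [[a,b],[c,d]], inverse = (1/det)·[[d,-b],[-c,a]]
det = (5)(5) - (-5)(4) = 25 - -20 = 45
Inverse = (1/45)·[[5, 5], [-4, 5]]
= [[1/9, 1/9], [-4/45, 1/9]]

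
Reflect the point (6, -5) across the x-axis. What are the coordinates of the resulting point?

Reflection across x-axis: (6, -5) → (6, 5)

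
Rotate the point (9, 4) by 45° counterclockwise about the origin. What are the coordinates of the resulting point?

Rotation matrix for 45°: [[cos 45°, -sin 45°], [sin 45°, cos 45°]] ≈ [[0.707107, -0.707107], [0.707107, 0.707107]]
[[0.707107, -0.707107], [0.707107, 0.707107]] × [9, 4]ᵀ ≈ [3.5355, 9.1924]ᵀ
Result: (3.5355, 9.1924)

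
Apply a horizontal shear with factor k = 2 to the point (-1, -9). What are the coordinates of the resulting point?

Shear matrix for horizontal shear with factor k = 2:
[[1, 2], [0, 1]]
Result: (-1, -9) → (-19, -9)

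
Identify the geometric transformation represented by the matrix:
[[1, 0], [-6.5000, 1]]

This matrix represents: vertical shear with factor -6.5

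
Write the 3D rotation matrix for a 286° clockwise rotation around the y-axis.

Rotation matrix for clockwise 286° around y-axis:
A clockwise rotation by 286° is a counterclockwise rotation by -286°.
cos(-286°) = 0.2756, sin(-286°) = 0.9613
Result: [[0.2756, 0, 0.9613], [0, 1, 0], [-0.9613, 0, 0.2756]]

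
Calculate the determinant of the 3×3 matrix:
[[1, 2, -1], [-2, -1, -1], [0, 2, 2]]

Expansion along first row:
det = 1·det([[-1,-1],[2,2]]) - 2·det([[-2,-1],[0,2]]) + -1·det([[-2,-1],[0,2]])
    = 1·(-1·2 - -1·2) - 2·(-2·2 - -1·0) + -1·(-2·2 - -1·0)
    = 1·0 - 2·-4 + -1·-4
    = 0 + 8 + 4 = 12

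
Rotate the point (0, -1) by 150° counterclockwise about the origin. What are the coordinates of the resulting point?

Rotation matrix for 150°: [[cos 150°, -sin 150°], [sin 150°, cos 150°]] ≈ [[-0.866025, -0.500000], [0.500000, -0.866025]]
[[-0.866025, -0.500000], [0.500000, -0.866025]] × [0, -1]ᵀ ≈ [0.5000, 0.8660]ᵀ
Result: (0.5000, 0.8660)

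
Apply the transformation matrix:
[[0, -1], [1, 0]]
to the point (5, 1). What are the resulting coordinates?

Matrix multiplication:
[[0, -1], [1, 0]] × [5, 1]ᵀ
= [(0)(5) + (-1)(1), (1)(5) + (0)(1)]ᵀ
= [-1, 5]ᵀ
Result: (-1, 5)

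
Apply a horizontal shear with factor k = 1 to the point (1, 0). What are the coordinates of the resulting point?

Shear matrix for horizontal shear with factor k = 1:
[[1, 1], [0, 1]]
Result: (1, 0) → (1, 0)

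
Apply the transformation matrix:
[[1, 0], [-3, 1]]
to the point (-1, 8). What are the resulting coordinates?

Matrix multiplication:
[[1, 0], [-3, 1]] × [-1, 8]ᵀ
= [(1)(-1) + (0)(8), (-3)(-1) + (1)(8)]ᵀ
= [-1, 11]ᵀ
Result: (-1, 11)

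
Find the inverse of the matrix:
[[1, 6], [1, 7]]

For [[a,b],[c,d]], inverse = (1/det)·[[d,-b],[-c,a]]
det = (1)(7) - (6)(1) = 7 - 6 = 1
Inverse = [[7, -6], [-1, 1]]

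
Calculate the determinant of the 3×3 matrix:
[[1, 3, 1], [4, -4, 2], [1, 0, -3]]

Expansion along first row:
det = 1·det([[-4,2],[0,-3]]) - 3·det([[4,2],[1,-3]]) + 1·det([[4,-4],[1,0]])
    = 1·(-4·-3 - 2·0) - 3·(4·-3 - 2·1) + 1·(4·0 - -4·1)
    = 1·12 - 3·-14 + 1·4
    = 12 + 42 + 4 = 58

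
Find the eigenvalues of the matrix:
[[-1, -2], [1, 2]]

Characteristic equation: det(A - λI) = 0
λ² - (trace)λ + (det) = 0
trace = -1 + 2 = 1, det = (-1)(2) - (-2)(1) = 0
λ² - (1)λ + (0) = 0
λ = (1 ± √((1)² - 4·(0))) / 2 = (1 ± √1) / 2
Solving: λ = 0, 1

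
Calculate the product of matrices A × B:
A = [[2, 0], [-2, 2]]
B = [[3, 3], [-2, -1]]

Matrix multiplication:
C[0][0] = 2×3 + 0×-2 = 6
C[0][1] = 2×3 + 0×-1 = 6
C[1][0] = -2×3 + 2×-2 = -10
C[1][1] = -2×3 + 2×-1 = -8
Result: [[6, 6], [-10, -8]]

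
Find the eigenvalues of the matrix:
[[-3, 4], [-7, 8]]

Characteristic equation: det(A - λI) = 0
λ² - (trace)λ + (det) = 0
trace = -3 + 8 = 5, det = (-3)(8) - (4)(-7) = 4
λ² - (5)λ + (4) = 0
λ = (5 ± √((5)² - 4·(4))) / 2 = (5 ± √9) / 2
Solving: λ = 1, 4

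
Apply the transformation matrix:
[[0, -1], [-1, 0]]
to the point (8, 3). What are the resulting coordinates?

Matrix multiplication:
[[0, -1], [-1, 0]] × [8, 3]ᵀ
= [(0)(8) + (-1)(3), (-1)(8) + (0)(3)]ᵀ
= [-3, -8]ᵀ
Result: (-3, -8)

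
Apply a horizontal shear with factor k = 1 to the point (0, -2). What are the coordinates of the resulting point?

Shear matrix for horizontal shear with factor k = 1:
[[1, 1], [0, 1]]
Result: (0, -2) → (-2, -2)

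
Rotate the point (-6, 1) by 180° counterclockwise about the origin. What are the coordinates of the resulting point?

Rotation matrix for 180°: [[cos 180°, -sin 180°], [sin 180°, cos 180°]] = [[-1, 0], [0, -1]]
[[-1, 0], [0, -1]] × [-6, 1]ᵀ = [6, -1]ᵀ
Result: (6, -1)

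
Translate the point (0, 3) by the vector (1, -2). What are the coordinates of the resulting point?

Translation by (1, -2) (homogeneous matrix [[1, 0, 1], [0, 1, -2], [0, 0, 1]]):
x' = 0 + 1 = 1
y' = 3 + -2 = 1
Result: (1, 1)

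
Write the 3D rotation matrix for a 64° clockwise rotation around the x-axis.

Rotation matrix for clockwise 64° around x-axis:
A clockwise rotation by 64° is a counterclockwise rotation by -64°.
cos(-64°) = 0.4384, sin(-64°) = -0.8988
Result: [[1, 0, 0], [0, 0.4384, 0.8988], [0, -0.8988, 0.4384]]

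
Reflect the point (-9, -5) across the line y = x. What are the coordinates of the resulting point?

Reflection across line y = x: (-9, -5) → (-5, -9)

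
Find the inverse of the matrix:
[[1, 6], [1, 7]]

For [[a,b],[c,d]], inverse = (1/det)·[[d,-b],[-c,a]]
det = (1)(7) - (6)(1) = 7 - 6 = 1
Inverse = [[7, -6], [-1, 1]]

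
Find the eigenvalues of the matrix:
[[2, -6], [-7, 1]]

Characteristic equation: det(A - λI) = 0
λ² - (trace)λ + (det) = 0
trace = 2 + 1 = 3, det = (2)(1) - (-6)(-7) = -40
λ² - (3)λ + (-40) = 0
λ = (3 ± √((3)² - 4·(-40))) / 2 = (3 ± √169) / 2
Solving: λ = -5, 8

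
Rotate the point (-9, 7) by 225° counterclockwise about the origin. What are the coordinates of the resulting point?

Rotation matrix for 225°: [[cos 225°, -sin 225°], [sin 225°, cos 225°]] ≈ [[-0.707107, 0.707107], [-0.707107, -0.707107]]
[[-0.707107, 0.707107], [-0.707107, -0.707107]] × [-9, 7]ᵀ ≈ [11.3137, 1.4142]ᵀ
Result: (11.3137, 1.4142)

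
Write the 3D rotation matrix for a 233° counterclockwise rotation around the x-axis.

Rotation matrix for counterclockwise 233° around x-axis:
cos(233°) = -0.6018, sin(233°) = -0.7986
Result: [[1, 0, 0], [0, -0.6018, 0.7986], [0, -0.7986, -0.6018]]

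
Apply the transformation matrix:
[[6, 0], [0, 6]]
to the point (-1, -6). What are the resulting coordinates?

Matrix multiplication:
[[6, 0], [0, 6]] × [-1, -6]ᵀ
= [(6)(-1) + (0)(-6), (0)(-1) + (6)(-6)]ᵀ
= [-6, -36]ᵀ
Result: (-6, -36)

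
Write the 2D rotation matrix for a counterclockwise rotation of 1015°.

Rotation matrix formula: [[cos θ, -sin θ], [sin θ, cos θ]]
For θ = 1015°:
cos(1015°) = 0.4226
sin(1015°) = -0.9063
Result: [[0.4226, 0.9063], [-0.9063, 0.4226]]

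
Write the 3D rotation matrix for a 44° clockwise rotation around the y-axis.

Rotation matrix for clockwise 44° around y-axis:
A clockwise rotation by 44° is a counterclockwise rotation by -44°.
cos(-44°) = 0.7193, sin(-44°) = -0.6947
Result: [[0.7193, 0, -0.6947], [0, 1, 0], [0.6947, 0, 0.7193]]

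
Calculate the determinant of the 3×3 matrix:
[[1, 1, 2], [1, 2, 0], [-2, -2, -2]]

Expansion along first row:
det = 1·det([[2,0],[-2,-2]]) - 1·det([[1,0],[-2,-2]]) + 2·det([[1,2],[-2,-2]])
    = 1·(2·-2 - 0·-2) - 1·(1·-2 - 0·-2) + 2·(1·-2 - 2·-2)
    = 1·-4 - 1·-2 + 2·2
    = -4 + 2 + 4 = 2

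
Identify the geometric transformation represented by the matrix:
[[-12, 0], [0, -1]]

This matrix represents: non-uniform scaling by sx = -12, sy = -1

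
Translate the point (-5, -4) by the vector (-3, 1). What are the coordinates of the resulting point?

Translation by (-3, 1) (homogeneous matrix [[1, 0, -3], [0, 1, 1], [0, 0, 1]]):
x' = -5 + -3 = -8
y' = -4 + 1 = -3
Result: (-8, -3)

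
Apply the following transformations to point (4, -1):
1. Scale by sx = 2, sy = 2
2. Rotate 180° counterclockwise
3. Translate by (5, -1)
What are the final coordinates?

Step 1: Scale → (8, -2)
Step 2: Rotate 180° → (-8, 2)
Step 3: Translate → (-3, 1)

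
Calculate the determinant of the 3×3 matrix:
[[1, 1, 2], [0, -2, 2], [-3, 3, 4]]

Expansion along first row:
det = 1·det([[-2,2],[3,4]]) - 1·det([[0,2],[-3,4]]) + 2·det([[0,-2],[-3,3]])
    = 1·(-2·4 - 2·3) - 1·(0·4 - 2·-3) + 2·(0·3 - -2·-3)
    = 1·-14 - 1·6 + 2·-6
    = -14 + -6 + -12 = -32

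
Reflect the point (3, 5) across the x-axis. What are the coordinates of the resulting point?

Reflection across x-axis: (3, 5) → (3, -5)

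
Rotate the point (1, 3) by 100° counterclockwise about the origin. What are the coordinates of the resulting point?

Rotation matrix for 100°: [[cos 100°, -sin 100°], [sin 100°, cos 100°]] ≈ [[-0.173648, -0.984808], [0.984808, -0.173648]]
[[-0.173648, -0.984808], [0.984808, -0.173648]] × [1, 3]ᵀ ≈ [-3.1281, 0.4639]ᵀ
Result: (-3.1281, 0.4639)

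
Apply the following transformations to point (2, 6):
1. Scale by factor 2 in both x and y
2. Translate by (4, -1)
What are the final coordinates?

Step 1: Scale (2, 6) by 2 → (4, 12)
Step 2: Translate by (4, -1) → (8, 11)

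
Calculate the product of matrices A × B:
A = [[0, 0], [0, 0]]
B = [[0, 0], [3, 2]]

Matrix multiplication:
C[0][0] = 0×0 + 0×3 = 0
C[0][1] = 0×0 + 0×2 = 0
C[1][0] = 0×0 + 0×3 = 0
C[1][1] = 0×0 + 0×2 = 0
Result: [[0, 0], [0, 0]]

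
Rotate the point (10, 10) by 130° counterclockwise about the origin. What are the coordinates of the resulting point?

Rotation matrix for 130°: [[cos 130°, -sin 130°], [sin 130°, cos 130°]] ≈ [[-0.642788, -0.766044], [0.766044, -0.642788]]
[[-0.642788, -0.766044], [0.766044, -0.642788]] × [10, 10]ᵀ ≈ [-14.0883, 1.2326]ᵀ
Result: (-14.0883, 1.2326)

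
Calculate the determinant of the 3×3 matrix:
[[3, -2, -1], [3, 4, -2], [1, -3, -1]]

Expansion along first row:
det = 3·det([[4,-2],[-3,-1]]) - -2·det([[3,-2],[1,-1]]) + -1·det([[3,4],[1,-3]])
    = 3·(4·-1 - -2·-3) - -2·(3·-1 - -2·1) + -1·(3·-3 - 4·1)
    = 3·-10 - -2·-1 + -1·-13
    = -30 + -2 + 13 = -19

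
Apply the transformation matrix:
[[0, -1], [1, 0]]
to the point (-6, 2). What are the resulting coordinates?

Matrix multiplication:
[[0, -1], [1, 0]] × [-6, 2]ᵀ
= [(0)(-6) + (-1)(2), (1)(-6) + (0)(2)]ᵀ
= [-2, -6]ᵀ
Result: (-2, -6)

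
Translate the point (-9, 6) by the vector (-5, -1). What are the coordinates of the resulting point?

Translation by (-5, -1) (homogeneous matrix [[1, 0, -5], [0, 1, -1], [0, 0, 1]]):
x' = -9 + -5 = -14
y' = 6 + -1 = 5
Result: (-14, 5)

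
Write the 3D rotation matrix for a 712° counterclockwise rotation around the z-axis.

Rotation matrix for counterclockwise 712° around z-axis:
cos(712°) = 0.9903, sin(712°) = -0.1392
Result: [[0.9903, 0.1392, 0], [-0.1392, 0.9903, 0], [0, 0, 1]]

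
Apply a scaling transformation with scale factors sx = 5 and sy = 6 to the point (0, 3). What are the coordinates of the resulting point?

Scaling matrix:
[[5, 0], [0, 6]]
Result: (0 × 5, 3 × 6) = (0, 18)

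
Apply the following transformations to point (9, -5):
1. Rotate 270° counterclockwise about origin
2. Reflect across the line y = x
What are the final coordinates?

Step 1: Rotate 270° → (-5, -9)
Step 2: Reflect across line y = x → (-9, -5)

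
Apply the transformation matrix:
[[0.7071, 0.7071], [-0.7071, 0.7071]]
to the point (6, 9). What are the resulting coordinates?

Matrix multiplication:
[[0.7071, 0.7071], [-0.7071, 0.7071]] × [6, 9]ᵀ
= [(0.7071)(6) + (0.7071)(9), (-0.7071)(6) + (0.7071)(9)]ᵀ
= [10.6065, 2.1213]ᵀ
Result: (10.6065, 2.1213)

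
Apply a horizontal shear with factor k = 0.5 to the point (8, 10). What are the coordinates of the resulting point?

Shear matrix for horizontal shear with factor k = 0.5:
[[1, 0.50], [0, 1]]
Result: (8, 10) → (13, 10)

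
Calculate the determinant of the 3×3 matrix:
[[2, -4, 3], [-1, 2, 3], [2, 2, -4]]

Expansion along first row:
det = 2·det([[2,3],[2,-4]]) - -4·det([[-1,3],[2,-4]]) + 3·det([[-1,2],[2,2]])
    = 2·(2·-4 - 3·2) - -4·(-1·-4 - 3·2) + 3·(-1·2 - 2·2)
    = 2·-14 - -4·-2 + 3·-6
    = -28 + -8 + -18 = -54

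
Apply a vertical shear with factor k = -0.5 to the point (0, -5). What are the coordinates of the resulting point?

Shear matrix for vertical shear with factor k = -0.5:
[[1, 0], [-0.50, 1]]
Result: (0, -5) → (0, -5)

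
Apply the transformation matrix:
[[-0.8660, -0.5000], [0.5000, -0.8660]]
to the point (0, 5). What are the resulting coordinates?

Matrix multiplication:
[[-0.8660, -0.5000], [0.5000, -0.8660]] × [0, 5]ᵀ
= [(-0.8660)(0) + (-0.5000)(5), (0.5000)(0) + (-0.8660)(5)]ᵀ
= [-2.5000, -4.3300]ᵀ
Result: (-2.5000, -4.3300)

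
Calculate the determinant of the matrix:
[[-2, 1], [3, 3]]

For a 2×2 matrix [[a, b], [c, d]], det = ad - bc
det = (-2)(3) - (1)(3) = -6 - 3 = -9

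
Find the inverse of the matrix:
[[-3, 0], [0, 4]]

For [[a,b],[c,d]], inverse = (1/det)·[[d,-b],[-c,a]]
det = (-3)(4) - (0)(0) = -12 - 0 = -12
Inverse = (1/-12)·[[4, 0], [0, -3]]
= [[-1/3, 0], [0, 1/4]]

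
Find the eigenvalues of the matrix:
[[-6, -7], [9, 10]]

Characteristic equation: det(A - λI) = 0
λ² - (trace)λ + (det) = 0
trace = -6 + 10 = 4, det = (-6)(10) - (-7)(9) = 3
λ² - (4)λ + (3) = 0
λ = (4 ± √((4)² - 4·(3))) / 2 = (4 ± √4) / 2
Solving: λ = 1, 3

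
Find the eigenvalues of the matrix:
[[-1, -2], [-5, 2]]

Characteristic equation: det(A - λI) = 0
λ² - (trace)λ + (det) = 0
trace = -1 + 2 = 1, det = (-1)(2) - (-2)(-5) = -12
λ² - (1)λ + (-12) = 0
λ = (1 ± √((1)² - 4·(-12))) / 2 = (1 ± √49) / 2
Solving: λ = -3, 4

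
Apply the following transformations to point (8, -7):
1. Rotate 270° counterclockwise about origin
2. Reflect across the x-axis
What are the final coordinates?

Step 1: Rotate 270° → (-7, -8)
Step 2: Reflect across x-axis → (-7, 8)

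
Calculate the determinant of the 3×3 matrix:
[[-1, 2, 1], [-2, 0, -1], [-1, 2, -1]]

Expansion along first row:
det = -1·det([[0,-1],[2,-1]]) - 2·det([[-2,-1],[-1,-1]]) + 1·det([[-2,0],[-1,2]])
    = -1·(0·-1 - -1·2) - 2·(-2·-1 - -1·-1) + 1·(-2·2 - 0·-1)
    = -1·2 - 2·1 + 1·-4
    = -2 + -2 + -4 = -8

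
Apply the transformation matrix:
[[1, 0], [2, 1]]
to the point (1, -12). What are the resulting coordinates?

Matrix multiplication:
[[1, 0], [2, 1]] × [1, -12]ᵀ
= [(1)(1) + (0)(-12), (2)(1) + (1)(-12)]ᵀ
= [1, -10]ᵀ
Result: (1, -10)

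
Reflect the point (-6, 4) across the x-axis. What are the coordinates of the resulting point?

Reflection across x-axis: (-6, 4) → (-6, -4)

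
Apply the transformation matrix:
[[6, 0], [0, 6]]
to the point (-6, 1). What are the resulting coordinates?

Matrix multiplication:
[[6, 0], [0, 6]] × [-6, 1]ᵀ
= [(6)(-6) + (0)(1), (0)(-6) + (6)(1)]ᵀ
= [-36, 6]ᵀ
Result: (-36, 6)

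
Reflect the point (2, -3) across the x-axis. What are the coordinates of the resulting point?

Reflection across x-axis: (2, -3) → (2, 3)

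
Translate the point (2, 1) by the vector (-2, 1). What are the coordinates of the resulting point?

Translation by (-2, 1) (homogeneous matrix [[1, 0, -2], [0, 1, 1], [0, 0, 1]]):
x' = 2 + -2 = 0
y' = 1 + 1 = 2
Result: (0, 2)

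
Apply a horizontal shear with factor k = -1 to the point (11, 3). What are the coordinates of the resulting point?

Shear matrix for horizontal shear with factor k = -1:
[[1, -1], [0, 1]]
Result: (11, 3) → (8, 3)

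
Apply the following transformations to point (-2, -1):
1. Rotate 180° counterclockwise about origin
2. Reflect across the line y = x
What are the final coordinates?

Step 1: Rotate 180° → (2, 1)
Step 2: Reflect across line y = x → (1, 2)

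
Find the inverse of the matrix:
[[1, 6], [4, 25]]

For [[a,b],[c,d]], inverse = (1/det)·[[d,-b],[-c,a]]
det = (1)(25) - (6)(4) = 25 - 24 = 1
Inverse = [[25, -6], [-4, 1]]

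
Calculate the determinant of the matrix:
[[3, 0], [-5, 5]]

For a 2×2 matrix [[a, b], [c, d]], det = ad - bc
det = (3)(5) - (0)(-5) = 15 - 0 = 15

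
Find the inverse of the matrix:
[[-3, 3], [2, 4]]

For [[a,b],[c,d]], inverse = (1/det)·[[d,-b],[-c,a]]
det = (-3)(4) - (3)(2) = -12 - 6 = -18
Inverse = (1/-18)·[[4, -3], [-2, -3]]
= [[-2/9, 1/6], [1/9, 1/6]]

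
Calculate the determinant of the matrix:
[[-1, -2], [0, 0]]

For a 2×2 matrix [[a, b], [c, d]], det = ad - bc
det = (-1)(0) - (-2)(0) = 0 - 0 = 0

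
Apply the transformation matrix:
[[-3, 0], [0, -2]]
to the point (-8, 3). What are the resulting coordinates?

Matrix multiplication:
[[-3, 0], [0, -2]] × [-8, 3]ᵀ
= [(-3)(-8) + (0)(3), (0)(-8) + (-2)(3)]ᵀ
= [24, -6]ᵀ
Result: (24, -6)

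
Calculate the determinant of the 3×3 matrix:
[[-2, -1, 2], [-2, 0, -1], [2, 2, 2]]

Expansion along first row:
det = -2·det([[0,-1],[2,2]]) - -1·det([[-2,-1],[2,2]]) + 2·det([[-2,0],[2,2]])
    = -2·(0·2 - -1·2) - -1·(-2·2 - -1·2) + 2·(-2·2 - 0·2)
    = -2·2 - -1·-2 + 2·-4
    = -4 + -2 + -8 = -14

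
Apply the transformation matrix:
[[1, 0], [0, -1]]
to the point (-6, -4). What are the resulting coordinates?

Matrix multiplication:
[[1, 0], [0, -1]] × [-6, -4]ᵀ
= [(1)(-6) + (0)(-4), (0)(-6) + (-1)(-4)]ᵀ
= [-6, 4]ᵀ
Result: (-6, 4)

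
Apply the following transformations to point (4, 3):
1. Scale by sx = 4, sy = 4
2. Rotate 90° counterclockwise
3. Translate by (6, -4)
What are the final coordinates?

Step 1: Scale → (16, 12)
Step 2: Rotate 90° → (-12, 16)
Step 3: Translate → (-6, 12)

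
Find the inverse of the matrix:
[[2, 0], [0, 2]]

For [[a,b],[c,d]], inverse = (1/det)·[[d,-b],[-c,a]]
det = (2)(2) - (0)(0) = 4 - 0 = 4
Inverse = (1/4)·[[2, 0], [0, 2]]
= [[1/2, 0], [0, 1/2]]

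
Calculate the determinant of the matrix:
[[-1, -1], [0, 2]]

For a 2×2 matrix [[a, b], [c, d]], det = ad - bc
det = (-1)(2) - (-1)(0) = -2 - 0 = -2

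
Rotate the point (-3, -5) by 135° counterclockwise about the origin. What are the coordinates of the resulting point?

Rotation matrix for 135°: [[cos 135°, -sin 135°], [sin 135°, cos 135°]] ≈ [[-0.707107, -0.707107], [0.707107, -0.707107]]
[[-0.707107, -0.707107], [0.707107, -0.707107]] × [-3, -5]ᵀ ≈ [5.6569, 1.4142]ᵀ
Result: (5.6569, 1.4142)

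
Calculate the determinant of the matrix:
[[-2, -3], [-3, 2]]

For a 2×2 matrix [[a, b], [c, d]], det = ad - bc
det = (-2)(2) - (-3)(-3) = -4 - 9 = -13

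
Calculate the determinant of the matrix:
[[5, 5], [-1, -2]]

For a 2×2 matrix [[a, b], [c, d]], det = ad - bc
det = (5)(-2) - (5)(-1) = -10 - -5 = -5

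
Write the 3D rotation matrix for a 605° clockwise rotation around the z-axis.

Rotation matrix for clockwise 605° around z-axis:
A clockwise rotation by 605° is a counterclockwise rotation by -605°.
cos(-605°) = -0.4226, sin(-605°) = 0.9063
Result: [[-0.4226, -0.9063, 0], [0.9063, -0.4226, 0], [0, 0, 1]]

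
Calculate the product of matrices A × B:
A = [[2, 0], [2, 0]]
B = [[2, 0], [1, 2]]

Matrix multiplication:
C[0][0] = 2×2 + 0×1 = 4
C[0][1] = 2×0 + 0×2 = 0
C[1][0] = 2×2 + 0×1 = 4
C[1][1] = 2×0 + 0×2 = 0
Result: [[4, 0], [4, 0]]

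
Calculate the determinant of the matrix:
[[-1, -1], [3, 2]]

For a 2×2 matrix [[a, b], [c, d]], det = ad - bc
det = (-1)(2) - (-1)(3) = -2 - -3 = 1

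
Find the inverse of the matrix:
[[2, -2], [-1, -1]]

For [[a,b],[c,d]], inverse = (1/det)·[[d,-b],[-c,a]]
det = (2)(-1) - (-2)(-1) = -2 - 2 = -4
Inverse = (1/-4)·[[-1, 2], [1, 2]]
= [[1/4, -1/2], [-1/4, -1/2]]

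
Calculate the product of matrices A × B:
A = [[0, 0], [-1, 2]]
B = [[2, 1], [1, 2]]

Matrix multiplication:
C[0][0] = 0×2 + 0×1 = 0
C[0][1] = 0×1 + 0×2 = 0
C[1][0] = -1×2 + 2×1 = 0
C[1][1] = -1×1 + 2×2 = 3
Result: [[0, 0], [0, 3]]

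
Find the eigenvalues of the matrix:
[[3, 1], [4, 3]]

Characteristic equation: det(A - λI) = 0
λ² - (trace)λ + (det) = 0
trace = 3 + 3 = 6, det = (3)(3) - (1)(4) = 5
λ² - (6)λ + (5) = 0
λ = (6 ± √((6)² - 4·(5))) / 2 = (6 ± √16) / 2
Solving: λ = 1, 5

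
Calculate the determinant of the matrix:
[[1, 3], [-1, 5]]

For a 2×2 matrix [[a, b], [c, d]], det = ad - bc
det = (1)(5) - (3)(-1) = 5 - -3 = 8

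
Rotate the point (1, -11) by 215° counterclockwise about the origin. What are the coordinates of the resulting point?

Rotation matrix for 215°: [[cos 215°, -sin 215°], [sin 215°, cos 215°]] ≈ [[-0.819152, 0.573576], [-0.573576, -0.819152]]
[[-0.819152, 0.573576], [-0.573576, -0.819152]] × [1, -11]ᵀ ≈ [-7.1285, 8.4371]ᵀ
Result: (-7.1285, 8.4371)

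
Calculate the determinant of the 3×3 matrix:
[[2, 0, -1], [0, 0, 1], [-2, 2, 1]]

Expansion along first row:
det = 2·det([[0,1],[2,1]]) - 0·det([[0,1],[-2,1]]) + -1·det([[0,0],[-2,2]])
    = 2·(0·1 - 1·2) - 0·(0·1 - 1·-2) + -1·(0·2 - 0·-2)
    = 2·-2 - 0·2 + -1·0
    = -4 + 0 + 0 = -4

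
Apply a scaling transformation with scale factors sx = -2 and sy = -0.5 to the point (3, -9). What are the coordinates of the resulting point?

Scaling matrix:
[[-2, 0], [0, -0.50]]
Result: (3 × -2, -9 × -0.5) = (-6, 4.5)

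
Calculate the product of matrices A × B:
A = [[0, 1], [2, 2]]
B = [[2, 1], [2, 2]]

Matrix multiplication:
C[0][0] = 0×2 + 1×2 = 2
C[0][1] = 0×1 + 1×2 = 2
C[1][0] = 2×2 + 2×2 = 8
C[1][1] = 2×1 + 2×2 = 6
Result: [[2, 2], [8, 6]]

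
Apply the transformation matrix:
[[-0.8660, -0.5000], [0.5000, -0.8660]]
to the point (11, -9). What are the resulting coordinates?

Matrix multiplication:
[[-0.8660, -0.5000], [0.5000, -0.8660]] × [11, -9]ᵀ
= [(-0.8660)(11) + (-0.5000)(-9), (0.5000)(11) + (-0.8660)(-9)]ᵀ
= [-5.0260, 13.2940]ᵀ
Result: (-5.0260, 13.2940)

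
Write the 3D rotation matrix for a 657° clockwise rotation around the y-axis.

Rotation matrix for clockwise 657° around y-axis:
A clockwise rotation by 657° is a counterclockwise rotation by -657°.
cos(-657°) = 0.4540, sin(-657°) = 0.8910
Result: [[0.4540, 0, 0.8910], [0, 1, 0], [-0.8910, 0, 0.4540]]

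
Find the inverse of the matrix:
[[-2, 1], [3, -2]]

For [[a,b],[c,d]], inverse = (1/det)·[[d,-b],[-c,a]]
det = (-2)(-2) - (1)(3) = 4 - 3 = 1
Inverse = [[-2, -1], [-3, -2]]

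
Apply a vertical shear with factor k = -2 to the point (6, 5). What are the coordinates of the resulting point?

Shear matrix for vertical shear with factor k = -2:
[[1, 0], [-2, 1]]
Result: (6, 5) → (6, -7)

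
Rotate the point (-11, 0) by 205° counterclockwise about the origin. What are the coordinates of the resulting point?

Rotation matrix for 205°: [[cos 205°, -sin 205°], [sin 205°, cos 205°]] ≈ [[-0.906308, 0.422618], [-0.422618, -0.906308]]
[[-0.906308, 0.422618], [-0.422618, -0.906308]] × [-11, 0]ᵀ ≈ [9.9694, 4.6488]ᵀ
Result: (9.9694, 4.6488)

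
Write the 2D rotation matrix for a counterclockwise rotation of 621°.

Rotation matrix formula: [[cos θ, -sin θ], [sin θ, cos θ]]
For θ = 621°:
cos(621°) = -0.1564
sin(621°) = -0.9877
Result: [[-0.1564, 0.9877], [-0.9877, -0.1564]]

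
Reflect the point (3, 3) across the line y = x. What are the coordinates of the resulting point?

Reflection across line y = x: (3, 3) → (3, 3)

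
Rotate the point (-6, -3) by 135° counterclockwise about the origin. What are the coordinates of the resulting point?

Rotation matrix for 135°: [[cos 135°, -sin 135°], [sin 135°, cos 135°]] ≈ [[-0.707107, -0.707107], [0.707107, -0.707107]]
[[-0.707107, -0.707107], [0.707107, -0.707107]] × [-6, -3]ᵀ ≈ [6.3640, -2.1213]ᵀ
Result: (6.3640, -2.1213)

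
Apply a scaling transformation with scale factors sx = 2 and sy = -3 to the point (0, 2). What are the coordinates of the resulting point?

Scaling matrix:
[[2, 0], [0, -3]]
Result: (0 × 2, 2 × -3) = (0, -6)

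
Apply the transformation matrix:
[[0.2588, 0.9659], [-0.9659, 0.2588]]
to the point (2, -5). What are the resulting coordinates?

Matrix multiplication:
[[0.2588, 0.9659], [-0.9659, 0.2588]] × [2, -5]ᵀ
= [(0.2588)(2) + (0.9659)(-5), (-0.9659)(2) + (0.2588)(-5)]ᵀ
= [-4.3119, -3.2258]ᵀ
Result: (-4.3119, -3.2258)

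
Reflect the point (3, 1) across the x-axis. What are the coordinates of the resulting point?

Reflection across x-axis: (3, 1) → (3, -1)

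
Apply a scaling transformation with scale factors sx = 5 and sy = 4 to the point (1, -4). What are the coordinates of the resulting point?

Scaling matrix:
[[5, 0], [0, 4]]
Result: (1 × 5, -4 × 4) = (5, -16)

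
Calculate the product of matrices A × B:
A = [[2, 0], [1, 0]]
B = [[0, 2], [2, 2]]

Matrix multiplication:
C[0][0] = 2×0 + 0×2 = 0
C[0][1] = 2×2 + 0×2 = 4
C[1][0] = 1×0 + 0×2 = 0
C[1][1] = 1×2 + 0×2 = 2
Result: [[0, 4], [0, 2]]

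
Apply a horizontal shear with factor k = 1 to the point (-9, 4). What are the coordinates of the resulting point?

Shear matrix for horizontal shear with factor k = 1:
[[1, 1], [0, 1]]
Result: (-9, 4) → (-5, 4)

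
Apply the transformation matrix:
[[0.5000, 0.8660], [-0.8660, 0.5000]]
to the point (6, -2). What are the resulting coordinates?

Matrix multiplication:
[[0.5000, 0.8660], [-0.8660, 0.5000]] × [6, -2]ᵀ
= [(0.5000)(6) + (0.8660)(-2), (-0.8660)(6) + (0.5000)(-2)]ᵀ
= [1.2680, -6.1960]ᵀ
Result: (1.2680, -6.1960)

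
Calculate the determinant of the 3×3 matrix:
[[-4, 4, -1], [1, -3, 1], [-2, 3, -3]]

Expansion along first row:
det = -4·det([[-3,1],[3,-3]]) - 4·det([[1,1],[-2,-3]]) + -1·det([[1,-3],[-2,3]])
    = -4·(-3·-3 - 1·3) - 4·(1·-3 - 1·-2) + -1·(1·3 - -3·-2)
    = -4·6 - 4·-1 + -1·-3
    = -24 + 4 + 3 = -17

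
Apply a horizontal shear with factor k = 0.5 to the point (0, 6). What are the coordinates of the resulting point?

Shear matrix for horizontal shear with factor k = 0.5:
[[1, 0.50], [0, 1]]
Result: (0, 6) → (3, 6)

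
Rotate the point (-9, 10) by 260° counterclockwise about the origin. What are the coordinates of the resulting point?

Rotation matrix for 260°: [[cos 260°, -sin 260°], [sin 260°, cos 260°]] ≈ [[-0.173648, 0.984808], [-0.984808, -0.173648]]
[[-0.173648, 0.984808], [-0.984808, -0.173648]] × [-9, 10]ᵀ ≈ [11.4109, 7.1268]ᵀ
Result: (11.4109, 7.1268)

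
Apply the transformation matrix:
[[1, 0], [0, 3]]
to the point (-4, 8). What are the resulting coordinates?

Matrix multiplication:
[[1, 0], [0, 3]] × [-4, 8]ᵀ
= [(1)(-4) + (0)(8), (0)(-4) + (3)(8)]ᵀ
= [-4, 24]ᵀ
Result: (-4, 24)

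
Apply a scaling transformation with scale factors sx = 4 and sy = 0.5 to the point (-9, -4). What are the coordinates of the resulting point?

Scaling matrix:
[[4, 0], [0, 0.50]]
Result: (-9 × 4, -4 × 0.5) = (-36, -2)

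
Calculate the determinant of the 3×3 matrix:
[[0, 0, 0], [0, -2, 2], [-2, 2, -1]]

Expansion along first row:
det = 0·det([[-2,2],[2,-1]]) - 0·det([[0,2],[-2,-1]]) + 0·det([[0,-2],[-2,2]])
    = 0·(-2·-1 - 2·2) - 0·(0·-1 - 2·-2) + 0·(0·2 - -2·-2)
    = 0·-2 - 0·4 + 0·-4
    = 0 + 0 + 0 = 0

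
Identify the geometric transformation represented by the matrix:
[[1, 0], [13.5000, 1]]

This matrix represents: vertical shear with factor 13.5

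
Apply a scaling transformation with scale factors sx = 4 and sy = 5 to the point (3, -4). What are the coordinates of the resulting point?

Scaling matrix:
[[4, 0], [0, 5]]
Result: (3 × 4, -4 × 5) = (12, -20)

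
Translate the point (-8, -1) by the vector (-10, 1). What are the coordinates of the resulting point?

Translation by (-10, 1) (homogeneous matrix [[1, 0, -10], [0, 1, 1], [0, 0, 1]]):
x' = -8 + -10 = -18
y' = -1 + 1 = 0
Result: (-18, 0)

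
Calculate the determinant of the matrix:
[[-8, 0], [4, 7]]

For a 2×2 matrix [[a, b], [c, d]], det = ad - bc
det = (-8)(7) - (0)(4) = -56 - 0 = -56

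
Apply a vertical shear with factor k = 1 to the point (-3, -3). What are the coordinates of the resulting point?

Shear matrix for vertical shear with factor k = 1:
[[1, 0], [1, 1]]
Result: (-3, -3) → (-3, -6)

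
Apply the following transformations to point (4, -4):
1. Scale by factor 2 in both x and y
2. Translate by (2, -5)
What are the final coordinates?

Step 1: Scale (4, -4) by 2 → (8, -8)
Step 2: Translate by (2, -5) → (10, -13)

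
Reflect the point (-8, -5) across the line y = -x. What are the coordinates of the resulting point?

Reflection across line y = -x: (-8, -5) → (5, 8)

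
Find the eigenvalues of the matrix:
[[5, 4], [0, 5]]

Characteristic equation: det(A - λI) = 0
λ² - (trace)λ + (det) = 0
trace = 5 + 5 = 10, det = (5)(5) - (4)(0) = 25
λ² - (10)λ + (25) = 0
λ = (10 ± √((10)² - 4·(25))) / 2 = (10 ± √0) / 2
Solving: λ = 5, 5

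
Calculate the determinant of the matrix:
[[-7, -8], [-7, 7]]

For a 2×2 matrix [[a, b], [c, d]], det = ad - bc
det = (-7)(7) - (-8)(-7) = -49 - 56 = -105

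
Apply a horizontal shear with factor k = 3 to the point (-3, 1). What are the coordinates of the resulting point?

Shear matrix for horizontal shear with factor k = 3:
[[1, 3], [0, 1]]
Result: (-3, 1) → (0, 1)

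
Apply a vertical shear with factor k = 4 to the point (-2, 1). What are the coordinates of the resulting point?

Shear matrix for vertical shear with factor k = 4:
[[1, 0], [4, 1]]
Result: (-2, 1) → (-2, -7)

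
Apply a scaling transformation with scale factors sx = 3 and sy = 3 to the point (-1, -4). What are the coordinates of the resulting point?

Scaling matrix:
[[3, 0], [0, 3]]
Result: (-1 × 3, -4 × 3) = (-3, -12)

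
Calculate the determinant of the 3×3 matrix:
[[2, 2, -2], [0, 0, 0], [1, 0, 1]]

Expansion along first row:
det = 2·det([[0,0],[0,1]]) - 2·det([[0,0],[1,1]]) + -2·det([[0,0],[1,0]])
    = 2·(0·1 - 0·0) - 2·(0·1 - 0·1) + -2·(0·0 - 0·1)
    = 2·0 - 2·0 + -2·0
    = 0 + 0 + 0 = 0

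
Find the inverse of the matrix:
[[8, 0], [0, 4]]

For [[a,b],[c,d]], inverse = (1/det)·[[d,-b],[-c,a]]
det = (8)(4) - (0)(0) = 32 - 0 = 32
Inverse = (1/32)·[[4, 0], [0, 8]]
= [[1/8, 0], [0, 1/4]]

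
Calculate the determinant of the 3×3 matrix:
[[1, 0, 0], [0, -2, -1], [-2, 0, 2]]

Expansion along first row:
det = 1·det([[-2,-1],[0,2]]) - 0·det([[0,-1],[-2,2]]) + 0·det([[0,-2],[-2,0]])
    = 1·(-2·2 - -1·0) - 0·(0·2 - -1·-2) + 0·(0·0 - -2·-2)
    = 1·-4 - 0·-2 + 0·-4
    = -4 + 0 + 0 = -4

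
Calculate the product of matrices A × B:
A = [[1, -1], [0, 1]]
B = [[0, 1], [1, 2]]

Matrix multiplication:
C[0][0] = 1×0 + -1×1 = -1
C[0][1] = 1×1 + -1×2 = -1
C[1][0] = 0×0 + 1×1 = 1
C[1][1] = 0×1 + 1×2 = 2
Result: [[-1, -1], [1, 2]]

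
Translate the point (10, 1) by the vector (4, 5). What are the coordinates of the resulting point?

Translation by (4, 5) (homogeneous matrix [[1, 0, 4], [0, 1, 5], [0, 0, 1]]):
x' = 10 + 4 = 14
y' = 1 + 5 = 6
Result: (14, 6)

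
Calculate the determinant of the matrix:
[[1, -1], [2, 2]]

For a 2×2 matrix [[a, b], [c, d]], det = ad - bc
det = (1)(2) - (-1)(2) = 2 - -2 = 4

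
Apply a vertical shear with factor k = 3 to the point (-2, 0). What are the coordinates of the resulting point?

Shear matrix for vertical shear with factor k = 3:
[[1, 0], [3, 1]]
Result: (-2, 0) → (-2, -6)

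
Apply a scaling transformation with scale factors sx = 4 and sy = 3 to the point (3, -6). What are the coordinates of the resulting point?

Scaling matrix:
[[4, 0], [0, 3]]
Result: (3 × 4, -6 × 3) = (12, -18)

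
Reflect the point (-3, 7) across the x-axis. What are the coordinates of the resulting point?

Reflection across x-axis: (-3, 7) → (-3, -7)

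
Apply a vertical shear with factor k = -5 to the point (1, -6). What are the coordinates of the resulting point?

Shear matrix for vertical shear with factor k = -5:
[[1, 0], [-5, 1]]
Result: (1, -6) → (1, -11)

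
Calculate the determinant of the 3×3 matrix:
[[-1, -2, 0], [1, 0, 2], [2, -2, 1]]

Expansion along first row:
det = -1·det([[0,2],[-2,1]]) - -2·det([[1,2],[2,1]]) + 0·det([[1,0],[2,-2]])
    = -1·(0·1 - 2·-2) - -2·(1·1 - 2·2) + 0·(1·-2 - 0·2)
    = -1·4 - -2·-3 + 0·-2
    = -4 + -6 + 0 = -10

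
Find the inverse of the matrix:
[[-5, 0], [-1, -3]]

For [[a,b],[c,d]], inverse = (1/det)·[[d,-b],[-c,a]]
det = (-5)(-3) - (0)(-1) = 15 - 0 = 15
Inverse = (1/15)·[[-3, 0], [1, -5]]
= [[-1/5, 0], [1/15, -1/3]]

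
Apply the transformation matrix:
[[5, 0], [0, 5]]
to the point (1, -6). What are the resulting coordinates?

Matrix multiplication:
[[5, 0], [0, 5]] × [1, -6]ᵀ
= [(5)(1) + (0)(-6), (0)(1) + (5)(-6)]ᵀ
= [5, -30]ᵀ
Result: (5, -30)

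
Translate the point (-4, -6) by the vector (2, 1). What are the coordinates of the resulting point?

Translation by (2, 1) (homogeneous matrix [[1, 0, 2], [0, 1, 1], [0, 0, 1]]):
x' = -4 + 2 = -2
y' = -6 + 1 = -5
Result: (-2, -5)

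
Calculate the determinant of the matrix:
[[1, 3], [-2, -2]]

For a 2×2 matrix [[a, b], [c, d]], det = ad - bc
det = (1)(-2) - (3)(-2) = -2 - -6 = 4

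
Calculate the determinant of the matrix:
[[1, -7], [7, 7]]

For a 2×2 matrix [[a, b], [c, d]], det = ad - bc
det = (1)(7) - (-7)(7) = 7 - -49 = 56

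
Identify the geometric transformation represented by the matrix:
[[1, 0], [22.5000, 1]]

This matrix represents: vertical shear with factor 22.5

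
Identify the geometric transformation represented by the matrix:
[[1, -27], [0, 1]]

This matrix represents: horizontal shear with factor -27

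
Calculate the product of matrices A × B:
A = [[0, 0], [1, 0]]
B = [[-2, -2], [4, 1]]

Matrix multiplication:
C[0][0] = 0×-2 + 0×4 = 0
C[0][1] = 0×-2 + 0×1 = 0
C[1][0] = 1×-2 + 0×4 = -2
C[1][1] = 1×-2 + 0×1 = -2
Result: [[0, 0], [-2, -2]]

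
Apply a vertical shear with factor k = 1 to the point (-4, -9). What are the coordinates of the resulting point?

Shear matrix for vertical shear with factor k = 1:
[[1, 0], [1, 1]]
Result: (-4, -9) → (-4, -13)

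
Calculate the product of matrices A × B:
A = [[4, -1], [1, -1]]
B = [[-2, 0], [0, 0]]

Matrix multiplication:
C[0][0] = 4×-2 + -1×0 = -8
C[0][1] = 4×0 + -1×0 = 0
C[1][0] = 1×-2 + -1×0 = -2
C[1][1] = 1×0 + -1×0 = 0
Result: [[-8, 0], [-2, 0]]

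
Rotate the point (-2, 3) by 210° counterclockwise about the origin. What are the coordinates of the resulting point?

Rotation matrix for 210°: [[cos 210°, -sin 210°], [sin 210°, cos 210°]] ≈ [[-0.866025, 0.500000], [-0.500000, -0.866025]]
[[-0.866025, 0.500000], [-0.500000, -0.866025]] × [-2, 3]ᵀ ≈ [3.2321, -1.5981]ᵀ
Result: (3.2321, -1.5981)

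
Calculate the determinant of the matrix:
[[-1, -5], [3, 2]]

For a 2×2 matrix [[a, b], [c, d]], det = ad - bc
det = (-1)(2) - (-5)(3) = -2 - -15 = 13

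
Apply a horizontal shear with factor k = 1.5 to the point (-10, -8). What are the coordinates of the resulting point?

Shear matrix for horizontal shear with factor k = 1.5:
[[1, 1.50], [0, 1]]
Result: (-10, -8) → (-22, -8)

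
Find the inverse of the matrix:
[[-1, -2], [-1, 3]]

For [[a,b],[c,d]], inverse = (1/det)·[[d,-b],[-c,a]]
det = (-1)(3) - (-2)(-1) = -3 - 2 = -5
Inverse = (1/-5)·[[3, 2], [1, -1]]
= [[-3/5, -2/5], [-1/5, 1/5]]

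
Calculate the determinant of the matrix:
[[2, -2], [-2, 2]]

For a 2×2 matrix [[a, b], [c, d]], det = ad - bc
det = (2)(2) - (-2)(-2) = 4 - 4 = 0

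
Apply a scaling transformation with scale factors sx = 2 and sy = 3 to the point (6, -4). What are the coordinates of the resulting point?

Scaling matrix:
[[2, 0], [0, 3]]
Result: (6 × 2, -4 × 3) = (12, -12)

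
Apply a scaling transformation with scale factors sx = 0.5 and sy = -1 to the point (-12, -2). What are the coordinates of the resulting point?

Scaling matrix:
[[0.50, 0], [0, -1]]
Result: (-12 × 0.5, -2 × -1) = (-6, 2)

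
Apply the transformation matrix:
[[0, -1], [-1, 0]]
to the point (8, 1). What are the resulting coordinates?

Matrix multiplication:
[[0, -1], [-1, 0]] × [8, 1]ᵀ
= [(0)(8) + (-1)(1), (-1)(8) + (0)(1)]ᵀ
= [-1, -8]ᵀ
Result: (-1, -8)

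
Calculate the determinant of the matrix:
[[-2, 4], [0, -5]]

For a 2×2 matrix [[a, b], [c, d]], det = ad - bc
det = (-2)(-5) - (4)(0) = 10 - 0 = 10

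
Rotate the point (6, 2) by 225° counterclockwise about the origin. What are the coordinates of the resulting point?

Rotation matrix for 225°: [[cos 225°, -sin 225°], [sin 225°, cos 225°]] ≈ [[-0.707107, 0.707107], [-0.707107, -0.707107]]
[[-0.707107, 0.707107], [-0.707107, -0.707107]] × [6, 2]ᵀ ≈ [-2.8284, -5.6569]ᵀ
Result: (-2.8284, -5.6569)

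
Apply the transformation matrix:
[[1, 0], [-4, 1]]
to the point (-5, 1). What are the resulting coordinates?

Matrix multiplication:
[[1, 0], [-4, 1]] × [-5, 1]ᵀ
= [(1)(-5) + (0)(1), (-4)(-5) + (1)(1)]ᵀ
= [-5, 21]ᵀ
Result: (-5, 21)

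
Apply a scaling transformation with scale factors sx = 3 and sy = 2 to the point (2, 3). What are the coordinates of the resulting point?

Scaling matrix:
[[3, 0], [0, 2]]
Result: (2 × 3, 3 × 2) = (6, 6)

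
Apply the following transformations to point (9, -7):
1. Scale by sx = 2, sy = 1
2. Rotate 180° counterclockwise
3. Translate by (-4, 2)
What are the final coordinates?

Step 1: Scale → (18, -7)
Step 2: Rotate 180° → (-18, 7)
Step 3: Translate → (-22, 9)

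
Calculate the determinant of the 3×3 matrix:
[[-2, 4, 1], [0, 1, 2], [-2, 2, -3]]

Expansion along first row:
det = -2·det([[1,2],[2,-3]]) - 4·det([[0,2],[-2,-3]]) + 1·det([[0,1],[-2,2]])
    = -2·(1·-3 - 2·2) - 4·(0·-3 - 2·-2) + 1·(0·2 - 1·-2)
    = -2·-7 - 4·4 + 1·2
    = 14 + -16 + 2 = 0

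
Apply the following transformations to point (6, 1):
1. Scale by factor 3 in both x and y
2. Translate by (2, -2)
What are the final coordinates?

Step 1: Scale (6, 1) by 3 → (18, 3)
Step 2: Translate by (2, -2) → (20, 1)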